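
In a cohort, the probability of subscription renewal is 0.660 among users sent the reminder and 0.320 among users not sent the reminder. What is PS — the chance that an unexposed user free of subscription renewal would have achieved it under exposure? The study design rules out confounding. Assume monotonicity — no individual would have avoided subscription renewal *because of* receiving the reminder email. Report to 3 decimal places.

PS ≈ 0.500

Let p₁ = 0.66, p₀ = 0.32.
Under exogeneity and monotonicity, PS = (p₁ − p₀) / (1 − p₀).
PS = (0.66 − 0.32) / (1 − 0.32) = 0.34 / 0.68 ≈ 0.5000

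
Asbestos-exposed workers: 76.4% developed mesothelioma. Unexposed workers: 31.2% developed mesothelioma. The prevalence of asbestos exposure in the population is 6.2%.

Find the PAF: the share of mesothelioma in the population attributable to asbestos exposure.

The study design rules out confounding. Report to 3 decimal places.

p₁ = 0.764, p₀ = 0.312.
Overall risk P(Y=1) = π·p₁ + (1−π)·p₀ = 0.062×0.764 + 0.938×0.312 = 0.34002.
Under exogeneity, PAF = [P(Y=1) − p₀] / P(Y=1).
PAF = (0.34002 − 0.312) / 0.34002 ≈ 0.0824

PAF ≈ 0.082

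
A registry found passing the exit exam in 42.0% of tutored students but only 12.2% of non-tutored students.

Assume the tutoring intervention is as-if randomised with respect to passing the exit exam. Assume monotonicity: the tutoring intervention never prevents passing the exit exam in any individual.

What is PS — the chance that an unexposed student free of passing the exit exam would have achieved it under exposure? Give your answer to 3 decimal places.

PS ≈ 0.339

p₁ = 0.42, p₀ = 0.122.
Under exogeneity and monotonicity, PS = (p₁ − p₀) / (1 − p₀).
PS = (0.42 − 0.122) / (1 − 0.122) = 0.298 / 0.878 ≈ 0.3394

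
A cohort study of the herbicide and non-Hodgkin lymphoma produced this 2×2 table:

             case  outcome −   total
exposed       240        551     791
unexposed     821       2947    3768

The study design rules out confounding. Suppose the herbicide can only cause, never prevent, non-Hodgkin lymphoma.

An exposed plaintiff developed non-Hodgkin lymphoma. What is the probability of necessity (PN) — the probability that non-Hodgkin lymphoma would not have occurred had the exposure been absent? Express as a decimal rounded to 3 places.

PN ≈ 0.282

p₁ = P(outcome | exposed) = 240/791 = 0.30341
p₀ = P(outcome | unexposed) = 821/3768 = 0.21789
Under exogeneity and monotonicity, PN = (p₁ − p₀) / p₁.
PN = (0.30341 − 0.21789) / 0.30341 = 0.085526 / 0.30341 ≈ 0.2819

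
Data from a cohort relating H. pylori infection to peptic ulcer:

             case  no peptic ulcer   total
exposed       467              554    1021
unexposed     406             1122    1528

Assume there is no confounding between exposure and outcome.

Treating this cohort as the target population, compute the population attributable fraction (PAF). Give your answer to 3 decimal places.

p₁ = P(outcome | exposed) = 467/1021 = 0.45739
p₀ = P(outcome | unexposed) = 406/1528 = 0.26571
Exposure prevalence π = 1021/2549 = 0.40055; overall risk P(Y=1) = 0.34249.
Under exogeneity, PAF = [P(Y=1) − p₀]/P(Y=1).
PAF = (0.34249 − 0.26571) / 0.34249 ≈ 0.2242

PAF ≈ 0.224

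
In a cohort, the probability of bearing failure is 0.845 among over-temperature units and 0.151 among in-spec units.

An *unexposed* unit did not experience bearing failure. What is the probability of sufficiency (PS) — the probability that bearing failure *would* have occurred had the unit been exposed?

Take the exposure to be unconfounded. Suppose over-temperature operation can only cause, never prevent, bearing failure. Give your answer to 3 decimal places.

PS ≈ 0.817

Let p₁ = 0.845, p₀ = 0.151.
Under exogeneity and monotonicity, PS = (p₁ − p₀) / (1 − p₀).
PS = (0.845 − 0.151) / (1 − 0.151) = 0.694 / 0.849 ≈ 0.8174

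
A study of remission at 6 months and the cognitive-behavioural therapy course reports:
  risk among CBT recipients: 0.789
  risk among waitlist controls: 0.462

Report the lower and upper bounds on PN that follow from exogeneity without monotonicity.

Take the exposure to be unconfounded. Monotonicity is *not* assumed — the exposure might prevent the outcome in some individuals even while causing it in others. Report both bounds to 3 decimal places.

0.414 ≤ PN ≤ 0.682

Let p₁ = 0.789, p₀ = 0.462.
Under exogeneity alone the bounds on PN are max{0,(p₁−p₀)/p₁} ≤ PN ≤ min{1,(1−p₀)/p₁}.
  lower = (p₁ − p₀)/p₁ = 0.327 / 0.789 ≈ 0.4144
  upper = min{1, (1 − p₀)/p₁} = 0.538 / 0.789 ≈ 0.6819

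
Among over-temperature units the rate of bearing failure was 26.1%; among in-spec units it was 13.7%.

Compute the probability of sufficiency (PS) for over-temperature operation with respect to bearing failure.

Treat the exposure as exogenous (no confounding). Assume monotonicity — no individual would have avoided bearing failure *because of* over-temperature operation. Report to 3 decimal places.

PS ≈ 0.144

p₁ = 0.261, p₀ = 0.137.
Under exogeneity and monotonicity, PS = (p₁ − p₀) / (1 − p₀).
PS = (0.261 − 0.137) / (1 − 0.137) = 0.124 / 0.863 ≈ 0.1437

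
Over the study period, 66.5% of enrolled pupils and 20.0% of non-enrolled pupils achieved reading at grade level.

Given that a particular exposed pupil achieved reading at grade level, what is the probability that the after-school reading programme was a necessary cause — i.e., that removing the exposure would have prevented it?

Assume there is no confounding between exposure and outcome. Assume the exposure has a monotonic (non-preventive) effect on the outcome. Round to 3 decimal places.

PN ≈ 0.699

p₁ = 0.665, p₀ = 0.2.
Under exogeneity and monotonicity, PN = (p₁ − p₀) / p₁.
PN = (0.665 − 0.2) / 0.665 = 0.465 / 0.665 ≈ 0.6992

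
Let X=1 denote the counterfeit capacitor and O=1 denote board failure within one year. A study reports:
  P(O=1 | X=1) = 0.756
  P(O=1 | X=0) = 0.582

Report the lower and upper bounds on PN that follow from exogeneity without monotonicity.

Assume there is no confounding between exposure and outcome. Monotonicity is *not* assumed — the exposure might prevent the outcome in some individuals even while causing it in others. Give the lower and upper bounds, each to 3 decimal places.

0.230 ≤ PN ≤ 0.553

Let p₁ = 0.756, p₀ = 0.582.
Under exogeneity alone the bounds on PN are max{0,(p₁−p₀)/p₁} ≤ PN ≤ min{1,(1−p₀)/p₁}.
  lower = (p₁ − p₀)/p₁ = 0.174 / 0.756 ≈ 0.2302
  upper = min{1, (1 − p₀)/p₁} = 0.418 / 0.756 ≈ 0.5529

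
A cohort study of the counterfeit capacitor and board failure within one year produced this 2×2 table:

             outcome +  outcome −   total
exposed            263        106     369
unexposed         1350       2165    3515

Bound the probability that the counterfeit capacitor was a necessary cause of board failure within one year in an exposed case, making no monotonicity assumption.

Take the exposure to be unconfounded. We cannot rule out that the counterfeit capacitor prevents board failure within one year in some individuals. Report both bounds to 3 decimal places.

p₁ = P(outcome | exposed) = 263/369 = 0.71274
p₀ = P(outcome | unexposed) = 1350/3515 = 0.38407
Under exogeneity alone the bounds on PN are max{0,(p₁−p₀)/p₁} ≤ PN ≤ min{1,(1−p₀)/p₁}.
  lower = (p₁ − p₀)/p₁ = 0.32867 / 0.71274 ≈ 0.4611
  upper = min{1, (1 − p₀)/p₁} = 0.61593 / 0.71274 ≈ 0.8642

0.461 ≤ PN ≤ 0.864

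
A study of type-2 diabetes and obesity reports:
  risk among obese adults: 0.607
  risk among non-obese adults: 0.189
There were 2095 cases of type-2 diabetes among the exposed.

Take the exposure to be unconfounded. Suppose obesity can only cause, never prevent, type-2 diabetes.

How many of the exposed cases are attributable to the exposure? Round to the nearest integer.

Let p₁ = 0.607, p₀ = 0.189.
PN = (p₁ − p₀)/p₁ = (0.607 − 0.189) / 0.607 ≈ 0.68863.
Attributable cases ≈ PN × (exposed cases) = 0.68863 × 2095 ≈ 1442.69.

about 1443 cases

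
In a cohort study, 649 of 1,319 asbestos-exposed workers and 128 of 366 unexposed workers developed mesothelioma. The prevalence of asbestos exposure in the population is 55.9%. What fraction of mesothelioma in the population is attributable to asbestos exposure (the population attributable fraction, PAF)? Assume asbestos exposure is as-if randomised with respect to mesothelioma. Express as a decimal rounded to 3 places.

p₁ = P(outcome | exposed) = 649/1319 = 0.49204
p₀ = P(outcome | unexposed) = 128/366 = 0.34973
Overall risk P(Y=1) = π·p₁ + (1−π)·p₀ = 0.559×0.49204 + 0.441×0.34973 = 0.42928.
Under exogeneity, PAF = [P(Y=1) − p₀] / P(Y=1).
PAF = (0.42928 − 0.34973) / 0.42928 ≈ 0.1853

PAF ≈ 0.185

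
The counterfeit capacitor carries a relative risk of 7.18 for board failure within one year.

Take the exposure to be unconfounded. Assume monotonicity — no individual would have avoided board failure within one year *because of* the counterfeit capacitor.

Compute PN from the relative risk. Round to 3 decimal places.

PN ≈ 0.861

Under exogeneity and monotonicity, PN = (RR − 1) / RR = 1 − 1/RR.
PN = (7.18 − 1) / 7.18 = 6.18 / 7.18 ≈ 0.8607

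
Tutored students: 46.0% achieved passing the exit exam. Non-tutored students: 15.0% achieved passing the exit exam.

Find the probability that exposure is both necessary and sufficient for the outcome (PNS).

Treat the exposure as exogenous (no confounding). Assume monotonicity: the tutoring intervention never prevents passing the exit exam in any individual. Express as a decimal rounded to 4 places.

PNS ≈ 0.3100

p₁ = 0.46, p₀ = 0.15.
Under exogeneity and monotonicity, PNS = p₁ − p₀.
PNS = 0.46 − 0.15 = 0.31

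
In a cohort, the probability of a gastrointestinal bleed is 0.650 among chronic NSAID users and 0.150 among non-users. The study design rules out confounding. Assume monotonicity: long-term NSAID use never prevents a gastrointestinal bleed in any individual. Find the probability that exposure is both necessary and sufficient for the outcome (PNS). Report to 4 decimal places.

Let p₁ = 0.65, p₀ = 0.15.
Under exogeneity and monotonicity, PNS = p₁ − p₀.
PNS = 0.65 − 0.15 = 0.5

PNS ≈ 0.5000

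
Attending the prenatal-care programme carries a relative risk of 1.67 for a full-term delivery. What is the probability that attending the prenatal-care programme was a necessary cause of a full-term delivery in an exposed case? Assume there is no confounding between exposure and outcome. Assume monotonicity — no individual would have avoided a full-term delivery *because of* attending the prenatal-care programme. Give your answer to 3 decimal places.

PN ≈ 0.401

Under exogeneity and monotonicity, PN = (RR − 1) / RR = 1 − 1/RR.
PN = (1.67 − 1) / 1.67 = 0.67 / 1.67 ≈ 0.4012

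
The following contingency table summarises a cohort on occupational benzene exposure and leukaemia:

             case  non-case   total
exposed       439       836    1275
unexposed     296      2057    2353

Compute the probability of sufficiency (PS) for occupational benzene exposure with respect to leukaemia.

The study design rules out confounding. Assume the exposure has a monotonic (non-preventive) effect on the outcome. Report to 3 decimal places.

PS ≈ 0.250

p₁ = P(outcome | exposed) = 439/1275 = 0.34431
p₀ = P(outcome | unexposed) = 296/2353 = 0.1258
Under exogeneity and monotonicity, PS = (p₁ − p₀) / (1 − p₀).
PS = (0.34431 − 0.1258) / (1 − 0.1258) = 0.21852 / 0.8742 ≈ 0.2500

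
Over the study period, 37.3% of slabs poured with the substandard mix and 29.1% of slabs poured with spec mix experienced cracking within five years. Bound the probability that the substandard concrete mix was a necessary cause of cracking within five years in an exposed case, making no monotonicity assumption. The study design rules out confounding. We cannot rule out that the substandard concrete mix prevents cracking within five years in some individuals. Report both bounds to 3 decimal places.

0.220 ≤ PN ≤ 1.000

p₁ = 0.373, p₀ = 0.291.
Under exogeneity alone the bounds on PN are max{0,(p₁−p₀)/p₁} ≤ PN ≤ min{1,(1−p₀)/p₁}.
  lower = (p₁ − p₀)/p₁ = 0.082 / 0.373 ≈ 0.2198
  upper = min{1, (1 − p₀)/p₁} = 0.709 / 0.373 ≈ 1.9008 → capped at 1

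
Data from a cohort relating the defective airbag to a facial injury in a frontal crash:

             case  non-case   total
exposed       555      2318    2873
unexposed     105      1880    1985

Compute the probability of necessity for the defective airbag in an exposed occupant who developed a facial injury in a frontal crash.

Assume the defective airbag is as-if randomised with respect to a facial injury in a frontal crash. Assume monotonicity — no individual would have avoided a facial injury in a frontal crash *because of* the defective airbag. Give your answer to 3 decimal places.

PN ≈ 0.726

p₁ = P(outcome | exposed) = 555/2873 = 0.19318
p₀ = P(outcome | unexposed) = 105/1985 = 0.052897
Under exogeneity and monotonicity, PN = (p₁ − p₀) / p₁.
PN = (0.19318 − 0.052897) / 0.19318 = 0.14028 / 0.19318 ≈ 0.7262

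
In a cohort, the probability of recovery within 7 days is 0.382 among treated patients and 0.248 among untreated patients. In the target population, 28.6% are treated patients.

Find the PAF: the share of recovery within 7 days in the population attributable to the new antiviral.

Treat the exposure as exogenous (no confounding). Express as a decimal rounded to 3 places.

Let p₁ = 0.382, p₀ = 0.248.
Overall risk P(Y=1) = π·p₁ + (1−π)·p₀ = 0.286×0.382 + 0.714×0.248 = 0.28632.
Under exogeneity, PAF = [P(Y=1) − p₀] / P(Y=1).
PAF = (0.28632 − 0.248) / 0.28632 ≈ 0.1338

PAF ≈ 0.134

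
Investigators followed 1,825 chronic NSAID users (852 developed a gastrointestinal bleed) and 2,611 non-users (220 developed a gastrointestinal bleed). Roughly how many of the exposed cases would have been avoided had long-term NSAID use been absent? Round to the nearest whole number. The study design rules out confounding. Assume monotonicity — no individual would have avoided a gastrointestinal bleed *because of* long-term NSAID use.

about 698 cases

p₁ = P(outcome | exposed) = 852/1825 = 0.46685
p₀ = P(outcome | unexposed) = 220/2611 = 0.084259
PN = (p₁ − p₀)/p₁ = (0.46685 − 0.084259) / 0.46685 ≈ 0.81952.
Attributable cases ≈ PN × (exposed cases) = 0.81952 × 852 ≈ 698.23.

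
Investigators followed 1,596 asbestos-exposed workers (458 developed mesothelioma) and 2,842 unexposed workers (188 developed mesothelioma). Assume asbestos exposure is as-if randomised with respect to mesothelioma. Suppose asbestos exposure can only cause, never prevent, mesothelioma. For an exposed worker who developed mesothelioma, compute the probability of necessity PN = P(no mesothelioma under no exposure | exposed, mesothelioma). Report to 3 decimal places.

PN ≈ 0.769

p₁ = P(outcome | exposed) = 458/1596 = 0.28697
p₀ = P(outcome | unexposed) = 188/2842 = 0.066151
Under exogeneity and monotonicity, PN = (p₁ − p₀) / p₁.
PN = (0.28697 − 0.066151) / 0.28697 = 0.22082 / 0.28697 ≈ 0.7695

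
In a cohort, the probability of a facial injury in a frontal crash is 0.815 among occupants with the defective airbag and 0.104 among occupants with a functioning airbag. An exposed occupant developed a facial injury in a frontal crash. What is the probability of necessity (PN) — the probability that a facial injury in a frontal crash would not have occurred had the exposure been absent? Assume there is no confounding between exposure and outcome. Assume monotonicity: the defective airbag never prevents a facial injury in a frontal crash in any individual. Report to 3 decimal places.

Let p₁ = 0.815, p₀ = 0.104.
Under exogeneity and monotonicity, PN = (p₁ − p₀) / p₁.
PN = (0.815 − 0.104) / 0.815 = 0.711 / 0.815 ≈ 0.8724

PN ≈ 0.872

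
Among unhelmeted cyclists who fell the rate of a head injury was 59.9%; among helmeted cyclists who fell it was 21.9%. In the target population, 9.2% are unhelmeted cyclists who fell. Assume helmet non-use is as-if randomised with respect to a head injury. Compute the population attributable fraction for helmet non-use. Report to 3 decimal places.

p₁ = 0.599, p₀ = 0.219.
Overall risk P(Y=1) = π·p₁ + (1−π)·p₀ = 0.092×0.599 + 0.908×0.219 = 0.25396.
Under exogeneity, PAF = [P(Y=1) − p₀] / P(Y=1).
PAF = (0.25396 − 0.219) / 0.25396 ≈ 0.1377

PAF ≈ 0.138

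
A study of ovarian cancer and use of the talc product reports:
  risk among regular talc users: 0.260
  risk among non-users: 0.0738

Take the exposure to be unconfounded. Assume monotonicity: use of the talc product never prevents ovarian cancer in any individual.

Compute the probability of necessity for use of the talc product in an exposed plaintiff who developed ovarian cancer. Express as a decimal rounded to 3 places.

PN ≈ 0.716

Let p₁ = 0.26, p₀ = 0.0738.
Under exogeneity and monotonicity, PN = (p₁ − p₀) / p₁.
PN = (0.26 − 0.0738) / 0.26 = 0.1862 / 0.26 ≈ 0.7162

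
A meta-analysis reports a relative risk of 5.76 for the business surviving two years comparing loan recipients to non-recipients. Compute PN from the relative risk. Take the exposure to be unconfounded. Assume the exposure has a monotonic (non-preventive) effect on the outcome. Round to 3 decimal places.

Under exogeneity and monotonicity, PN = (RR − 1) / RR = 1 − 1/RR.
PN = (5.76 − 1) / 5.76 = 4.76 / 5.76 ≈ 0.8264

PN ≈ 0.826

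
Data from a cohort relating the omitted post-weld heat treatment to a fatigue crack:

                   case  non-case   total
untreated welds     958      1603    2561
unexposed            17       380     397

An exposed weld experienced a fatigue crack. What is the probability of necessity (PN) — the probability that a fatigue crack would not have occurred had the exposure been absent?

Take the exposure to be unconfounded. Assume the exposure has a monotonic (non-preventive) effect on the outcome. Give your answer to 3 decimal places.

PN ≈ 0.886

p₁ = P(outcome | exposed) = 958/2561 = 0.37407
p₀ = P(outcome | unexposed) = 17/397 = 0.042821
Under exogeneity and monotonicity, PN = (p₁ − p₀)/p₁.
PN = (0.37407 − 0.042821) / 0.37407 ≈ 0.8855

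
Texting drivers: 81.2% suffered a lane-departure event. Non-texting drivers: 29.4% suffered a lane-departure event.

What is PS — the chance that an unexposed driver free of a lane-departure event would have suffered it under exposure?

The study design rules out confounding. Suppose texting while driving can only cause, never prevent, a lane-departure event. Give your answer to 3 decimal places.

PS ≈ 0.734

p₁ = 0.812, p₀ = 0.294.
Under exogeneity and monotonicity, PS = (p₁ − p₀) / (1 − p₀).
PS = (0.812 − 0.294) / (1 − 0.294) = 0.518 / 0.706 ≈ 0.7337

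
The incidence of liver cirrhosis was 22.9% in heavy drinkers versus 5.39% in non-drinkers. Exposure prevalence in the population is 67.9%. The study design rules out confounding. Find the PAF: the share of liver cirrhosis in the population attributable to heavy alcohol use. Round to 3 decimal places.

PAF ≈ 0.688

p₁ = 0.229, p₀ = 0.0539.
Overall risk P(Y=1) = π·p₁ + (1−π)·p₀ = 0.679×0.229 + 0.321×0.0539 = 0.17279.
Under exogeneity, PAF = [P(Y=1) − p₀] / P(Y=1).
PAF = (0.17279 − 0.0539) / 0.17279 ≈ 0.6881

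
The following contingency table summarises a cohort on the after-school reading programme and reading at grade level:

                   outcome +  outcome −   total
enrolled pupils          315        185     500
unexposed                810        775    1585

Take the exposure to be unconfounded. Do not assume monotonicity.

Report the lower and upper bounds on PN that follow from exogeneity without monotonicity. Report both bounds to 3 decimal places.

p₁ = P(outcome | exposed) = 315/500 = 0.63
p₀ = P(outcome | unexposed) = 810/1585 = 0.51104
Under exogeneity alone the bounds on PN are max{0,(p₁−p₀)/p₁} ≤ PN ≤ min{1,(1−p₀)/p₁}.
  lower = (p₁ − p₀)/p₁ = 0.11896 / 0.63 ≈ 0.1888
  upper = min{1, (1 − p₀)/p₁} = 0.48896 / 0.63 ≈ 0.7761

0.189 ≤ PN ≤ 0.776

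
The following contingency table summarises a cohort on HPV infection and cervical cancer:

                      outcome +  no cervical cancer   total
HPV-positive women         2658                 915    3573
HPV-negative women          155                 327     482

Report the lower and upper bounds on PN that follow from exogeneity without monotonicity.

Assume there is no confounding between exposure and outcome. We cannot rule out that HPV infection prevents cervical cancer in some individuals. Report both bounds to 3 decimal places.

p₁ = P(outcome | exposed) = 2658/3573 = 0.74391
p₀ = P(outcome | unexposed) = 155/482 = 0.32158
Under exogeneity alone the bounds on PN are max{0,(p₁−p₀)/p₁} ≤ PN ≤ min{1,(1−p₀)/p₁}.
  lower = (p₁ − p₀)/p₁ = 0.42234 / 0.74391 ≈ 0.5677
  upper = min{1, (1 − p₀)/p₁} = 0.67842 / 0.74391 ≈ 0.9120

0.568 ≤ PN ≤ 0.912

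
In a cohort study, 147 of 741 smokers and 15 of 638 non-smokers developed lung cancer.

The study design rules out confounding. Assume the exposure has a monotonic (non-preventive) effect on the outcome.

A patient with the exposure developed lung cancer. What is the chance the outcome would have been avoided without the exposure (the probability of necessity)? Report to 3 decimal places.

p₁ = P(outcome | exposed) = 147/741 = 0.19838
p₀ = P(outcome | unexposed) = 15/638 = 0.023511
Under exogeneity and monotonicity, PN = (p₁ − p₀) / p₁.
PN = (0.19838 − 0.023511) / 0.19838 = 0.17487 / 0.19838 ≈ 0.8815

PN ≈ 0.881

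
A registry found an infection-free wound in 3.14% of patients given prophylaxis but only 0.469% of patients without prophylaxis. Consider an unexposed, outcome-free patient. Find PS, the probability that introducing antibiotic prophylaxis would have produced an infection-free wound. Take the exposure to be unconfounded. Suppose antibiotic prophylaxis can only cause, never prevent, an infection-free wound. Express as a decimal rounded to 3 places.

PS ≈ 0.027

p₁ = 0.0314, p₀ = 0.00469.
Under exogeneity and monotonicity, PS = (p₁ − p₀) / (1 − p₀).
PS = (0.0314 − 0.00469) / (1 − 0.00469) = 0.02671 / 0.99531 ≈ 0.0268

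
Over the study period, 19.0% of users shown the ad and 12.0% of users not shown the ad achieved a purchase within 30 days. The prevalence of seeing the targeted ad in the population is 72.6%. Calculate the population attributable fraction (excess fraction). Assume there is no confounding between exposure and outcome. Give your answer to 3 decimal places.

PAF ≈ 0.298

p₁ = 0.19, p₀ = 0.12.
Overall risk P(Y=1) = π·p₁ + (1−π)·p₀ = 0.726×0.19 + 0.274×0.12 = 0.17082.
Under exogeneity, PAF = [P(Y=1) − p₀] / P(Y=1).
PAF = (0.17082 − 0.12) / 0.17082 ≈ 0.2975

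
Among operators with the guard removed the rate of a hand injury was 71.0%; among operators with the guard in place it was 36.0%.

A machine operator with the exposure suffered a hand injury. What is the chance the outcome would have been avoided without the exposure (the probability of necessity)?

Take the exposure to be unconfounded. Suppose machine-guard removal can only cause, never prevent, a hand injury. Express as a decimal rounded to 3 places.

p₁ = 0.71, p₀ = 0.36.
Under exogeneity and monotonicity, PN = (p₁ − p₀) / p₁.
PN = (0.71 − 0.36) / 0.71 = 0.35 / 0.71 ≈ 0.4930

PN ≈ 0.493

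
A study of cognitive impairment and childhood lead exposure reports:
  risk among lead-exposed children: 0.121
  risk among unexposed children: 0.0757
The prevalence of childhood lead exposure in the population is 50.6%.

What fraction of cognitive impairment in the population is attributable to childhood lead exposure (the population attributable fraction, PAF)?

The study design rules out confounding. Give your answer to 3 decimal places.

PAF ≈ 0.232

Let p₁ = 0.121, p₀ = 0.0757.
Overall risk P(Y=1) = π·p₁ + (1−π)·p₀ = 0.506×0.121 + 0.494×0.0757 = 0.098622.
Under exogeneity, PAF = [P(Y=1) − p₀] / P(Y=1).
PAF = (0.098622 − 0.0757) / 0.098622 ≈ 0.2324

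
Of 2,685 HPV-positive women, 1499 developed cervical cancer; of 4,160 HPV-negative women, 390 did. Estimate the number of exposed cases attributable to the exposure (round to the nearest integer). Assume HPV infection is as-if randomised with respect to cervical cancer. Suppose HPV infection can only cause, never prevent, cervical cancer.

about 1247 cases

p₁ = P(outcome | exposed) = 1499/2685 = 0.55829
p₀ = P(outcome | unexposed) = 390/4160 = 0.09375
PN = (p₁ − p₀)/p₁ = (0.55829 − 0.09375) / 0.55829 ≈ 0.83208.
Attributable cases ≈ PN × (exposed cases) = 0.83208 × 1499 ≈ 1247.28.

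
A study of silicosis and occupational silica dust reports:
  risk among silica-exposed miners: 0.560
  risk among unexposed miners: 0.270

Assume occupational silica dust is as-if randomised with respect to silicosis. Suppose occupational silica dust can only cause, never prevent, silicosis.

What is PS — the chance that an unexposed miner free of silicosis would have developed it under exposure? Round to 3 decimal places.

PS ≈ 0.397

Let p₁ = 0.56, p₀ = 0.27.
Under exogeneity and monotonicity, PS = (p₁ − p₀) / (1 − p₀).
PS = (0.56 − 0.27) / (1 − 0.27) = 0.29 / 0.73 ≈ 0.3973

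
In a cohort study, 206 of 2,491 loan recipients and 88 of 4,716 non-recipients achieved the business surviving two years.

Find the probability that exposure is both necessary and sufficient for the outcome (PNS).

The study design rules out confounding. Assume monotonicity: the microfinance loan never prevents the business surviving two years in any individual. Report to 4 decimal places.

PNS ≈ 0.0640

p₁ = P(outcome | exposed) = 206/2491 = 0.082698
p₀ = P(outcome | unexposed) = 88/4716 = 0.01866
Under exogeneity and monotonicity, PNS = p₁ − p₀.
PNS = 0.082698 − 0.01866 = 0.064038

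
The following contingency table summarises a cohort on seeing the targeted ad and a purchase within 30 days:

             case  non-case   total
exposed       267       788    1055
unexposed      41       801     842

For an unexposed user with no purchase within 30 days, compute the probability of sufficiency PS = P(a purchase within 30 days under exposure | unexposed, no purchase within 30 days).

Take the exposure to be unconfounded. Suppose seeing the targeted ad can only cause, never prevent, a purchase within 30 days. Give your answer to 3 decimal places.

PS ≈ 0.215

p₁ = P(outcome | exposed) = 267/1055 = 0.25308
p₀ = P(outcome | unexposed) = 41/842 = 0.048694
Under exogeneity and monotonicity, PS = (p₁ − p₀)/(1 − p₀).
PS = (0.25308 − 0.048694) / 0.95131 ≈ 0.2148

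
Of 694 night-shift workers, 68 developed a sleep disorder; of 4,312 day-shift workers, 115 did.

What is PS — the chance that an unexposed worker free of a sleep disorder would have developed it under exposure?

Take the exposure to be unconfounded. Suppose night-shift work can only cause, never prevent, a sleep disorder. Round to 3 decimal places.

p₁ = P(outcome | exposed) = 68/694 = 0.097983
p₀ = P(outcome | unexposed) = 115/4312 = 0.02667
Under exogeneity and monotonicity, PS = (p₁ − p₀) / (1 − p₀).
PS = (0.097983 − 0.02667) / (1 − 0.02667) = 0.071313 / 0.97333 ≈ 0.0733

PS ≈ 0.073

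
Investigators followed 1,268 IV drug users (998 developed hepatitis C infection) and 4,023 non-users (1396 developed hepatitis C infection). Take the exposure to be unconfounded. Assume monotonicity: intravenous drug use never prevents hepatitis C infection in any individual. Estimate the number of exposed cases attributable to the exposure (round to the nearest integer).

about 558 cases

p₁ = P(outcome | exposed) = 998/1268 = 0.78707
p₀ = P(outcome | unexposed) = 1396/4023 = 0.347
PN = (p₁ − p₀)/p₁ = (0.78707 − 0.347) / 0.78707 ≈ 0.55912.
Attributable cases ≈ PN × (exposed cases) = 0.55912 × 998 ≈ 558.00.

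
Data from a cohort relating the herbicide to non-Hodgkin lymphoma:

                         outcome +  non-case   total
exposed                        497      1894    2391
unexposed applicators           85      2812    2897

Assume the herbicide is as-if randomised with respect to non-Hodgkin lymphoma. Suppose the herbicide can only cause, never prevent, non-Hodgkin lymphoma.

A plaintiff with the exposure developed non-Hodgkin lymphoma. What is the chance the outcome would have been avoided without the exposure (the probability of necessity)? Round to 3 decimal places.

PN ≈ 0.859

p₁ = P(outcome | exposed) = 497/2391 = 0.20786
p₀ = P(outcome | unexposed) = 85/2897 = 0.029341
Under exogeneity and monotonicity, PN = (p₁ − p₀) / p₁.
PN = (0.20786 − 0.029341) / 0.20786 = 0.17852 / 0.20786 ≈ 0.8588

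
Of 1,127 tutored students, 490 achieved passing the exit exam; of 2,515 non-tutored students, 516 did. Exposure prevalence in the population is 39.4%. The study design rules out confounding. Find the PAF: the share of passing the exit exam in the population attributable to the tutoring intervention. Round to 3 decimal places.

PAF ≈ 0.306

p₁ = P(outcome | exposed) = 490/1127 = 0.43478
p₀ = P(outcome | unexposed) = 516/2515 = 0.20517
Overall risk P(Y=1) = π·p₁ + (1−π)·p₀ = 0.394×0.43478 + 0.606×0.20517 = 0.29564.
Under exogeneity, PAF = [P(Y=1) − p₀] / P(Y=1).
PAF = (0.29564 − 0.20517) / 0.29564 ≈ 0.3060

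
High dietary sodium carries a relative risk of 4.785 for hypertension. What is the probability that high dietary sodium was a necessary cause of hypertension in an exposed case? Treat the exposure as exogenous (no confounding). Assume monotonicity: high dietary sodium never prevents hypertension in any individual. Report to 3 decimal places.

Under exogeneity and monotonicity, PN = (RR − 1) / RR = 1 − 1/RR.
PN = (4.785 − 1) / 4.785 = 3.785 / 4.785 ≈ 0.7910

PN ≈ 0.791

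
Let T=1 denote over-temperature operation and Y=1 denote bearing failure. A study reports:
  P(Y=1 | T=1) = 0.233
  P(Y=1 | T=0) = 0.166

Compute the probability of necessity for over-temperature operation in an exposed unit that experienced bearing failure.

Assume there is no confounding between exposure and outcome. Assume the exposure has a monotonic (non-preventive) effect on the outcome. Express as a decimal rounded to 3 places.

Let p₁ = 0.233, p₀ = 0.166.
Under exogeneity and monotonicity, PN = (p₁ − p₀) / p₁.
PN = (0.233 − 0.166) / 0.233 = 0.067 / 0.233 ≈ 0.2876

PN ≈ 0.288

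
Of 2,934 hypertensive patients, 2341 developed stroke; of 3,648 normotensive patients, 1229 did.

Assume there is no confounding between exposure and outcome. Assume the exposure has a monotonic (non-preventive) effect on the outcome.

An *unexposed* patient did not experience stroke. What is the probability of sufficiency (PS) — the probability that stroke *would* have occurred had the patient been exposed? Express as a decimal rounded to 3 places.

PS ≈ 0.695

p₁ = P(outcome | exposed) = 2341/2934 = 0.79789
p₀ = P(outcome | unexposed) = 1229/3648 = 0.3369
Under exogeneity and monotonicity, PS = (p₁ − p₀) / (1 − p₀).
PS = (0.79789 − 0.3369) / (1 − 0.3369) = 0.46099 / 0.6631 ≈ 0.6952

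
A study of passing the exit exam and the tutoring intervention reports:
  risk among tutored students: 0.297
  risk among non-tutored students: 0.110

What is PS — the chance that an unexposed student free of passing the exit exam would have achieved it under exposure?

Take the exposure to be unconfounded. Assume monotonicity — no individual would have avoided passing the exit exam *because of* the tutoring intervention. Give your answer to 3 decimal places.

Let p₁ = 0.297, p₀ = 0.11.
Under exogeneity and monotonicity, PS = (p₁ − p₀) / (1 − p₀).
PS = (0.297 − 0.11) / (1 − 0.11) = 0.187 / 0.89 ≈ 0.2101

PS ≈ 0.210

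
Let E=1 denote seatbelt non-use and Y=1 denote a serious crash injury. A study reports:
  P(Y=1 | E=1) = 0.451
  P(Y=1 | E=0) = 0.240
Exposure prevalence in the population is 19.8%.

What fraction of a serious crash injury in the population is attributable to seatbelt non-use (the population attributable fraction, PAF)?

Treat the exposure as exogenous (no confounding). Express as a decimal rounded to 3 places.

PAF ≈ 0.148

Let p₁ = 0.451, p₀ = 0.24.
Overall risk P(Y=1) = π·p₁ + (1−π)·p₀ = 0.198×0.451 + 0.802×0.24 = 0.28178.
Under exogeneity, PAF = [P(Y=1) − p₀] / P(Y=1).
PAF = (0.28178 − 0.24) / 0.28178 ≈ 0.1483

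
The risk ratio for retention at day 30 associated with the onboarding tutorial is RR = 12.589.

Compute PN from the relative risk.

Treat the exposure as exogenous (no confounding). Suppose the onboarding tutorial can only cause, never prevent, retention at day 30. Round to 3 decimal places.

PN ≈ 0.921

Under exogeneity and monotonicity, PN = (RR − 1) / RR = 1 − 1/RR.
PN = (12.589 − 1) / 12.589 = 11.59 / 12.589 ≈ 0.9206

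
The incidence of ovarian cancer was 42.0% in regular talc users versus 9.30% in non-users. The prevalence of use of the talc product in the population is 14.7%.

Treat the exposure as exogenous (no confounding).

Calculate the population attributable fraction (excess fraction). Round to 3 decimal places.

PAF ≈ 0.341

p₁ = 0.42, p₀ = 0.093.
Overall risk P(Y=1) = π·p₁ + (1−π)·p₀ = 0.147×0.42 + 0.853×0.093 = 0.14107.
Under exogeneity, PAF = [P(Y=1) − p₀] / P(Y=1).
PAF = (0.14107 − 0.093) / 0.14107 ≈ 0.3407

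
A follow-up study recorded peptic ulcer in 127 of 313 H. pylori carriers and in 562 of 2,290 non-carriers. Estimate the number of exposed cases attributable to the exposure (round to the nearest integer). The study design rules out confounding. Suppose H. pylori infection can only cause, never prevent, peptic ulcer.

about 50 cases

p₁ = P(outcome | exposed) = 127/313 = 0.40575
p₀ = P(outcome | unexposed) = 562/2290 = 0.24541
PN = (p₁ − p₀)/p₁ = (0.40575 − 0.24541) / 0.40575 ≈ 0.39516.
Attributable cases ≈ PN × (exposed cases) = 0.39516 × 127 ≈ 50.19.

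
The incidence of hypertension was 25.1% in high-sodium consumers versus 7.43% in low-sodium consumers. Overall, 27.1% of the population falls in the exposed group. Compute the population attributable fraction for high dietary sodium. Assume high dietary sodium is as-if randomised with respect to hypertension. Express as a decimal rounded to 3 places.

PAF ≈ 0.392

p₁ = 0.251, p₀ = 0.0743.
Overall risk P(Y=1) = π·p₁ + (1−π)·p₀ = 0.271×0.251 + 0.729×0.0743 = 0.12219.
Under exogeneity, PAF = [P(Y=1) − p₀] / P(Y=1).
PAF = (0.12219 − 0.0743) / 0.12219 ≈ 0.3919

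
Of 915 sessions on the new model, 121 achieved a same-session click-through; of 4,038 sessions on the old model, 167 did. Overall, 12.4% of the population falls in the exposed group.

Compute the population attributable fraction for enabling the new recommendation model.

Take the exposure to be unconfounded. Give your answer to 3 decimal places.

PAF ≈ 0.214

p₁ = P(outcome | exposed) = 121/915 = 0.13224
p₀ = P(outcome | unexposed) = 167/4038 = 0.041357
Overall risk P(Y=1) = π·p₁ + (1−π)·p₀ = 0.124×0.13224 + 0.876×0.041357 = 0.052627.
Under exogeneity, PAF = [P(Y=1) − p₀] / P(Y=1).
PAF = (0.052627 − 0.041357) / 0.052627 ≈ 0.2141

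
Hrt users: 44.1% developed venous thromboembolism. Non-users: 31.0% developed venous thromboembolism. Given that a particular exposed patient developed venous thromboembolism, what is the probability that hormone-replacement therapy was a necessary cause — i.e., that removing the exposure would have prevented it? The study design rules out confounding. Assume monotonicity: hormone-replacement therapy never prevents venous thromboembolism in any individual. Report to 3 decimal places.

PN ≈ 0.297

p₁ = 0.441, p₀ = 0.31.
Under exogeneity and monotonicity, PN = (p₁ − p₀) / p₁.
PN = (0.441 − 0.31) / 0.441 = 0.131 / 0.441 ≈ 0.2971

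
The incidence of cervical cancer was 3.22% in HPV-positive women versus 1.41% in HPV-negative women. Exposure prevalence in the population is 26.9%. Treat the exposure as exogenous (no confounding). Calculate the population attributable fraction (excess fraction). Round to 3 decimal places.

PAF ≈ 0.257

p₁ = 0.0322, p₀ = 0.0141.
Overall risk P(Y=1) = π·p₁ + (1−π)·p₀ = 0.269×0.0322 + 0.731×0.0141 = 0.018969.
Under exogeneity, PAF = [P(Y=1) − p₀] / P(Y=1).
PAF = (0.018969 − 0.0141) / 0.018969 ≈ 0.2567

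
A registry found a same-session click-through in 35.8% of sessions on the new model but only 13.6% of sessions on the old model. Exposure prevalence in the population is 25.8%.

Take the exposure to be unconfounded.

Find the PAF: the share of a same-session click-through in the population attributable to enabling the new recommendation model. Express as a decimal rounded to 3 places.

p₁ = 0.358, p₀ = 0.136.
Overall risk P(Y=1) = π·p₁ + (1−π)·p₀ = 0.258×0.358 + 0.742×0.136 = 0.19328.
Under exogeneity, PAF = [P(Y=1) − p₀] / P(Y=1).
PAF = (0.19328 − 0.136) / 0.19328 ≈ 0.2963

PAF ≈ 0.296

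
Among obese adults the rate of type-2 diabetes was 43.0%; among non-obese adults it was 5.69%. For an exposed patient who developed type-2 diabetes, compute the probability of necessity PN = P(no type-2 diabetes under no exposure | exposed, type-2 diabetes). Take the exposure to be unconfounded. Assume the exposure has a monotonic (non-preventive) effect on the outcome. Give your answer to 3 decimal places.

p₁ = 0.43, p₀ = 0.0569.
Under exogeneity and monotonicity, PN = (p₁ − p₀) / p₁.
PN = (0.43 − 0.0569) / 0.43 = 0.3731 / 0.43 ≈ 0.8677

PN ≈ 0.868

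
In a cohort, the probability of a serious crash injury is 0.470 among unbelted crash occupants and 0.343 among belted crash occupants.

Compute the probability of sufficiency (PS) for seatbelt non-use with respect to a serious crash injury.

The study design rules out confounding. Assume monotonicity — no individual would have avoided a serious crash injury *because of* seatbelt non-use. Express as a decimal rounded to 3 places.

Let p₁ = 0.47, p₀ = 0.343.
Under exogeneity and monotonicity, PS = (p₁ − p₀) / (1 − p₀).
PS = (0.47 − 0.343) / (1 − 0.343) = 0.127 / 0.657 ≈ 0.1933

PS ≈ 0.193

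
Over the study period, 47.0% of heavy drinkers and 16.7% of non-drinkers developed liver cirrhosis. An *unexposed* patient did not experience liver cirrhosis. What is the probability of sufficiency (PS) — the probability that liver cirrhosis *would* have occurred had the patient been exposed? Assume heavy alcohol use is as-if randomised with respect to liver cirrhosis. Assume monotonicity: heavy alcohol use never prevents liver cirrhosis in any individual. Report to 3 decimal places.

PS ≈ 0.364

p₁ = 0.47, p₀ = 0.167.
Under exogeneity and monotonicity, PS = (p₁ − p₀) / (1 − p₀).
PS = (0.47 − 0.167) / (1 − 0.167) = 0.303 / 0.833 ≈ 0.3637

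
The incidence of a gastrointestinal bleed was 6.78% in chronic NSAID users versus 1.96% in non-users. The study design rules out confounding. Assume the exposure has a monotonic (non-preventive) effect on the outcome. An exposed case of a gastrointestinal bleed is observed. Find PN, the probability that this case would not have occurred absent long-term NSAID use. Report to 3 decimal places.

p₁ = 0.0678, p₀ = 0.0196.
Under exogeneity and monotonicity, PN = (p₁ − p₀) / p₁.
PN = (0.0678 − 0.0196) / 0.0678 = 0.0482 / 0.0678 ≈ 0.7109

PN ≈ 0.711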